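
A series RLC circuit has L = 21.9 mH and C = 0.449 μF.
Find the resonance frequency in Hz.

Step 1 — Resonance condition Im(Z)=0 gives ω₀ = 1/√(LC).
Step 2 — ω₀ = 1/√(0.0219·4.49e-07) = 1.008e+04 rad/s.
Step 3 — f₀ = ω₀/(2π) = 1605 Hz.

f₀ = 1605 Hz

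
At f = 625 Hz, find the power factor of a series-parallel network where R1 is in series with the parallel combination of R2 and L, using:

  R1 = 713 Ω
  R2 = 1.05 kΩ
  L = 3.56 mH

Step 1 — Angular frequency: ω = 2π·f = 2π·625 = 3927 rad/s.
Step 2 — Component impedances:
  R1: Z = R = 713 Ω
  R2: Z = R = 1050 Ω
  L: Z = jωL = j·3927·0.00356 = 0 + j13.98 Ω
Step 3 — Parallel branch: R2 || L = 1/(1/R2 + 1/L) = 0.1861 + j13.98 Ω.
Step 4 — Series with R1: Z_total = R1 + (R2 || L) = 713.2 + j13.98 Ω = 713.3∠1.1° Ω.
Step 5 — Power factor: PF = cos(φ) = Re(Z)/|Z| = 713.19/713.32 = 0.9998.
Step 6 — Type: Im(Z) = 13.98 ⇒ lagging (phase φ = 1.1°).

PF = 0.9998 (lagging, φ = 1.1°)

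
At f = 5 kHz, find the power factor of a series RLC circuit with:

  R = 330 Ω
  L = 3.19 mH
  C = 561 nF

Step 1 — Angular frequency: ω = 2π·f = 2π·5000 = 3.142e+04 rad/s.
Step 2 — Component impedances:
  R: Z = R = 330 Ω
  L: Z = jωL = j·3.142e+04·0.00319 = 0 + j100.2 Ω
  C: Z = 1/(jωC) = -j/(ω·C) = 0 - j56.74 Ω
Step 3 — Series combination: Z_total = R + L + C = 330 + j43.48 Ω = 332.9∠7.5° Ω.
Step 4 — Power factor: PF = cos(φ) = Re(Z)/|Z| = 330/332.85 = 0.9914.
Step 5 — Type: Im(Z) = 43.48 ⇒ lagging (phase φ = 7.5°).

PF = 0.9914 (lagging, φ = 7.5°)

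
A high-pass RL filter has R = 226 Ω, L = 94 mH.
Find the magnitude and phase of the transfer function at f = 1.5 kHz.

Step 1 — Angular frequency: ω = 2π·1500 = 9425 rad/s.
Step 2 — Transfer function: H(jω) = jωL/(R + jωL).
Step 3 — Numerator jωL = j·885.9; denominator R + jωL = 226 + j885.9.
Step 4 — H = 0.9389 + j0.2395.
Step 5 — Magnitude: |H| = 0.969 (-0.3 dB); phase: φ = 14.3°.

|H| = 0.969 (-0.3 dB), φ = 14.3°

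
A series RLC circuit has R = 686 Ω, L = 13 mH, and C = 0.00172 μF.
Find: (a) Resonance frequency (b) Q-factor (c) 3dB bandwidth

Step 1 — Resonance condition Im(Z)=0 gives ω₀ = 1/√(LC).
Step 2 — ω₀ = 1/√(0.013·1.72e-09) = 2.115e+05 rad/s.
Step 3 — f₀ = ω₀/(2π) = 3.366e+04 Hz.
Step 4 — Series Q: Q = ω₀L/R = 2.115e+05·0.013/686 = 4.008.
Step 5 — 3dB bandwidth: Δω = ω₀/Q = 5.277e+04 rad/s; BW = Δω/(2π) = 8398 Hz.

(a) f₀ = 3.366e+04 Hz  (b) Q = 4.008  (c) BW = 8398 Hz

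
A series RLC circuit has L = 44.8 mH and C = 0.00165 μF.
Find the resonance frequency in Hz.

Step 1 — Resonance condition Im(Z)=0 gives ω₀ = 1/√(LC).
Step 2 — ω₀ = 1/√(0.0448·1.65e-09) = 1.163e+05 rad/s.
Step 3 — f₀ = ω₀/(2π) = 1.851e+04 Hz.

f₀ = 1.851e+04 Hz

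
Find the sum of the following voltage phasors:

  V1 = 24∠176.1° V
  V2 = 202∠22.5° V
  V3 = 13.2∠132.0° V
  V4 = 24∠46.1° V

Step 1 — Convert each phasor to rectangular form:
  V1 = 24·(cos(176.1°) + j·sin(176.1°)) = -23.94 + j1.632 V
  V2 = 202·(cos(22.5°) + j·sin(22.5°)) = 186.6 + j77.3 V
  V3 = 13.2·(cos(132.0°) + j·sin(132.0°)) = -8.833 + j9.81 V
  V4 = 24·(cos(46.1°) + j·sin(46.1°)) = 16.64 + j17.29 V
Step 2 — Sum components: V_total = 170.5 + j106 V.
Step 3 — Convert to polar: |V_total| = 200.8 V, ∠V_total = 31.9°.

V_total = 200.8∠31.9° V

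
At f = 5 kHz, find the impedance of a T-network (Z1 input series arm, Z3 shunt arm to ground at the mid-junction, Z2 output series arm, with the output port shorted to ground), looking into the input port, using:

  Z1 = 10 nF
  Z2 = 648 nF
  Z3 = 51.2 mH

Step 1 — Angular frequency: ω = 2π·f = 2π·5000 = 3.142e+04 rad/s.
Step 2 — Component impedances:
  Z1: Z = 1/(jωC) = -j/(ω·C) = 0 - j3183 Ω
  Z2: Z = 1/(jωC) = -j/(ω·C) = 0 - j49.12 Ω
  Z3: Z = jωL = j·3.142e+04·0.0512 = 0 + j1608 Ω
Step 3 — With the output port shorted to ground, the output series arm Z2 runs from the junction to ground; the shunt arm Z3 also runs from the junction to ground. They appear in parallel: Z3 || Z2 = 0 - j50.67 Ω.
Step 4 — Series with input arm Z1: Z_in = Z1 + (Z3 || Z2) = 0 - j3234 Ω = 3234∠-90.0° Ω.

Z = 0 - j3234 Ω = 3234∠-90.0° Ω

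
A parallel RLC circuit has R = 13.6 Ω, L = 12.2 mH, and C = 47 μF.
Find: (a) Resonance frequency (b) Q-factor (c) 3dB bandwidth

Step 1 — Resonance: ω₀ = 1/√(LC) = 1/√(0.0122·4.7e-05) = 1321 rad/s.
Step 2 — f₀ = ω₀/(2π) = 210.2 Hz.
Step 3 — Parallel Q: Q = R/(ω₀L) = 13.6/(1321·0.0122) = 0.8441.
Step 4 — Bandwidth: Δω = ω₀/Q = 1564 rad/s; BW = Δω/(2π) = 249 Hz.

(a) f₀ = 210.2 Hz  (b) Q = 0.8441  (c) BW = 249 Hz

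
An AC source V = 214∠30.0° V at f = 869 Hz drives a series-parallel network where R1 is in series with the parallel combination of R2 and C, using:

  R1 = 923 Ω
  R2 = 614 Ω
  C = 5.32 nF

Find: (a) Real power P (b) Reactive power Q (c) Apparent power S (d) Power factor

Step 1 — Angular frequency: ω = 2π·f = 2π·869 = 5460 rad/s.
Step 2 — Component impedances:
  R1: Z = R = 923 Ω
  R2: Z = R = 614 Ω
  C: Z = 1/(jωC) = -j/(ω·C) = 0 - j3.443e+04 Ω
Step 3 — Parallel branch: R2 || C = 1/(1/R2 + 1/C) = 613.8 - j10.95 Ω.
Step 4 — Series with R1: Z_total = R1 + (R2 || C) = 1537 - j10.95 Ω = 1537∠-0.4° Ω.
Step 5 — Source phasor: V = 214∠30.0° V = 185.3 + j107 V.
Step 6 — Current: I = V / Z = 0.1201 + j0.07048 A = 0.1392∠30.4° A.
Step 7 — Complex power: S = V·I* = 29.8 - j0.2123 VA.
Step 8 — Real power: P = Re(S) = 29.8 W.
Step 9 — Reactive power: Q = Im(S) = -0.2123 VAR.
Step 10 — Apparent power: |S| = 29.8 VA.
Step 11 — Power factor: PF = P/|S| = 1 (leading).

(a) P = 29.8 W  (b) Q = -0.2123 VAR  (c) S = 29.8 VA  (d) PF = 1 (leading)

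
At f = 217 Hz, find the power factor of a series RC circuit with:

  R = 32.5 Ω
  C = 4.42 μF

Step 1 — Angular frequency: ω = 2π·f = 2π·217 = 1363 rad/s.
Step 2 — Component impedances:
  R: Z = R = 32.5 Ω
  C: Z = 1/(jωC) = -j/(ω·C) = 0 - j165.9 Ω
Step 3 — Series combination: Z_total = R + C = 32.5 - j165.9 Ω = 169.1∠-78.9° Ω.
Step 4 — Power factor: PF = cos(φ) = Re(Z)/|Z| = 32.5/169.1 = 0.1922.
Step 5 — Type: Im(Z) = -165.9 ⇒ leading (phase φ = -78.9°).

PF = 0.1922 (leading, φ = -78.9°)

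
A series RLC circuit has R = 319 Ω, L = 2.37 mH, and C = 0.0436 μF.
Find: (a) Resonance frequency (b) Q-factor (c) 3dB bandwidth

Step 1 — Resonance: ω₀ = 1/√(LC) = 1/√(0.00237·4.36e-08) = 9.837e+04 rad/s.
Step 2 — f₀ = ω₀/(2π) = 1.566e+04 Hz.
Step 3 — Series Q: Q = ω₀L/R = 9.837e+04·0.00237/319 = 0.7309.
Step 4 — Bandwidth: Δω = ω₀/Q = 1.346e+05 rad/s; BW = Δω/(2π) = 2.142e+04 Hz.

(a) f₀ = 1.566e+04 Hz  (b) Q = 0.7309  (c) BW = 2.142e+04 Hz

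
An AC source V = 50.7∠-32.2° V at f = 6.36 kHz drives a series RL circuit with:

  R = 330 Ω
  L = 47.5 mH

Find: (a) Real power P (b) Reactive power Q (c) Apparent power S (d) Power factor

Step 1 — Angular frequency: ω = 2π·f = 2π·6360 = 3.996e+04 rad/s.
Step 2 — Component impedances:
  R: Z = R = 330 Ω
  L: Z = jωL = j·3.996e+04·0.0475 = 0 + j1898 Ω
Step 3 — Series combination: Z_total = R + L = 330 + j1898 Ω = 1927∠80.1° Ω.
Step 4 — Source phasor: V = 50.7∠-32.2° V = 42.9 - j27.02 V.
Step 5 — Current: I = V / Z = -0.01 - j0.02434 A = 0.02632∠-112.3° A.
Step 6 — Complex power: S = V·I* = 0.2285 + j1.314 VA.
Step 7 — Real power: P = Re(S) = 0.2285 W.
Step 8 — Reactive power: Q = Im(S) = 1.314 VAR.
Step 9 — Apparent power: |S| = 1.334 VA.
Step 10 — Power factor: PF = P/|S| = 0.1713 (lagging).

(a) P = 0.2285 W  (b) Q = 1.314 VAR  (c) S = 1.334 VA  (d) PF = 0.1713 (lagging)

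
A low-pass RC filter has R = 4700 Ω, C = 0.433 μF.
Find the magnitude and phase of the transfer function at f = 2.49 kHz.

Step 1 — Angular frequency: ω = 2π·2490 = 1.565e+04 rad/s.
Step 2 — Transfer function: H(jω) = 1/(1 + jωRC).
Step 3 — Denominator: 1 + jωRC = 1 + j·1.565e+04·4700·4.33e-07 = 1 + j31.84.
Step 4 — H = 0.0009855 - j0.03138.
Step 5 — Magnitude: |H| = 0.03139 (-30.1 dB); phase: φ = -88.2°.

|H| = 0.03139 (-30.1 dB), φ = -88.2°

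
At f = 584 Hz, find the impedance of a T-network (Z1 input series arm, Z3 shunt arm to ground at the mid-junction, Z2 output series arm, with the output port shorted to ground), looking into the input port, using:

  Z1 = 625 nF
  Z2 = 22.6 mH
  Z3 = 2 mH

Step 1 — Angular frequency: ω = 2π·f = 2π·584 = 3669 rad/s.
Step 2 — Component impedances:
  Z1: Z = 1/(jωC) = -j/(ω·C) = 0 - j436 Ω
  Z2: Z = jωL = j·3669·0.0226 = 0 + j82.93 Ω
  Z3: Z = jωL = j·3669·0.002 = 0 + j7.339 Ω
Step 3 — With the output port shorted to ground, the output series arm Z2 runs from the junction to ground; the shunt arm Z3 also runs from the junction to ground. They appear in parallel: Z3 || Z2 = 0 + j6.742 Ω.
Step 4 — Series with input arm Z1: Z_in = Z1 + (Z3 || Z2) = 0 - j429.3 Ω = 429.3∠-90.0° Ω.

Z = 0 - j429.3 Ω = 429.3∠-90.0° Ω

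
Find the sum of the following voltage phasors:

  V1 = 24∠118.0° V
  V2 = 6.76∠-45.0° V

Step 1 — Convert each phasor to rectangular form:
  V1 = 24·(cos(118.0°) + j·sin(118.0°)) = -11.27 + j21.19 V
  V2 = 6.76·(cos(-45.0°) + j·sin(-45.0°)) = 4.78 - j4.78 V
Step 2 — Sum components: V_total = -6.487 + j16.41 V.
Step 3 — Convert to polar: |V_total| = 17.65 V, ∠V_total = 111.6°.

V_total = 17.65∠111.6° V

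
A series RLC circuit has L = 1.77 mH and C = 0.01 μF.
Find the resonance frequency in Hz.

Step 1 — Resonance condition Im(Z)=0 gives ω₀ = 1/√(LC).
Step 2 — ω₀ = 1/√(0.00177·1e-08) = 2.377e+05 rad/s.
Step 3 — f₀ = ω₀/(2π) = 3.783e+04 Hz.

f₀ = 3.783e+04 Hz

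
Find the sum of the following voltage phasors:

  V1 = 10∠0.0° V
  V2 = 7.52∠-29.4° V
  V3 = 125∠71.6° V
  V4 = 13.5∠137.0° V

Step 1 — Convert each phasor to rectangular form:
  V1 = 10·(cos(0.0°) + j·sin(0.0°)) = 10 V
  V2 = 7.52·(cos(-29.4°) + j·sin(-29.4°)) = 6.552 - j3.692 V
  V3 = 125·(cos(71.6°) + j·sin(71.6°)) = 39.46 + j118.6 V
  V4 = 13.5·(cos(137.0°) + j·sin(137.0°)) = -9.873 + j9.207 V
Step 2 — Sum components: V_total = 46.13 + j124.1 V.
Step 3 — Convert to polar: |V_total| = 132.4 V, ∠V_total = 69.6°.

V_total = 132.4∠69.6° V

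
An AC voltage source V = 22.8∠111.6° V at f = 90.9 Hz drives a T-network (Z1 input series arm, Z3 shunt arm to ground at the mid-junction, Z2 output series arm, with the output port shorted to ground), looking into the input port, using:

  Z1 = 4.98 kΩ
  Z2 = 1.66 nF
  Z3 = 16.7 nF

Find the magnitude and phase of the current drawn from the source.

Step 1 — Angular frequency: ω = 2π·f = 2π·90.9 = 571.1 rad/s.
Step 2 — Component impedances:
  Z1: Z = R = 4980 Ω
  Z2: Z = 1/(jωC) = -j/(ω·C) = 0 - j1.055e+06 Ω
  Z3: Z = 1/(jωC) = -j/(ω·C) = 0 - j1.048e+05 Ω
Step 3 — With the output port shorted to ground, the output series arm Z2 runs from the junction to ground; the shunt arm Z3 also runs from the junction to ground. They appear in parallel: Z3 || Z2 = 0 - j9.536e+04 Ω.
Step 4 — Series with input arm Z1: Z_in = Z1 + (Z3 || Z2) = 4980 - j9.536e+04 Ω = 9.549e+04∠-87.0° Ω.
Step 5 — Source phasor: V = 22.8∠111.6° V = -8.393 + j21.2 V.
Step 6 — Ohm's law: I = V / Z_total = (-8.393 + j21.2) / (4980 - j9.536e+04) = -0.0002263 - j7.62e-05 A.
Step 7 — Convert to polar: |I| = 0.0002388 A, ∠I = -161.4°.

I = 0.0002388∠-161.4° A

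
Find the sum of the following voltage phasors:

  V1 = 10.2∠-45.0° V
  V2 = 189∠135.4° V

Step 1 — Convert each phasor to rectangular form:
  V1 = 10.2·(cos(-45.0°) + j·sin(-45.0°)) = 7.212 - j7.212 V
  V2 = 189·(cos(135.4°) + j·sin(135.4°)) = -134.6 + j132.7 V
Step 2 — Sum components: V_total = -127.4 + j125.5 V.
Step 3 — Convert to polar: |V_total| = 178.8 V, ∠V_total = 135.4°.

V_total = 178.8∠135.4° V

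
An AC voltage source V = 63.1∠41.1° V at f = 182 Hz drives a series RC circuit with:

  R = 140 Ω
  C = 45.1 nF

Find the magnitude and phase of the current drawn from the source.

Step 1 — Angular frequency: ω = 2π·f = 2π·182 = 1144 rad/s.
Step 2 — Component impedances:
  R: Z = R = 140 Ω
  C: Z = 1/(jωC) = -j/(ω·C) = 0 - j1.939e+04 Ω
Step 3 — Series combination: Z_total = R + C = 140 - j1.939e+04 Ω = 1.939e+04∠-89.6° Ω.
Step 4 — Source phasor: V = 63.1∠41.1° V = 47.55 + j41.48 V.
Step 5 — Ohm's law: I = V / Z_total = (47.55 + j41.48) / (140 - j1.939e+04) = -0.002121 + j0.002468 A.
Step 6 — Convert to polar: |I| = 0.003254 A, ∠I = 130.7°.

I = 0.003254∠130.7° A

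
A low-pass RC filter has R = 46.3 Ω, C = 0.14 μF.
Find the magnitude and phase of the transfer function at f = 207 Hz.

Step 1 — Angular frequency: ω = 2π·207 = 1301 rad/s.
Step 2 — Transfer function: H(jω) = 1/(1 + jωRC).
Step 3 — Denominator: 1 + jωRC = 1 + j·1301·46.3·1.4e-07 = 1 + j0.008431.
Step 4 — H = 0.9999 - j0.00843.
Step 5 — Magnitude: |H| = 1 (-0.0 dB); phase: φ = -0.5°.

|H| = 1 (-0.0 dB), φ = -0.5°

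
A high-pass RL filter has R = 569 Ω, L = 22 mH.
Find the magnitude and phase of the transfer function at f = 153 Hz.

Step 1 — Angular frequency: ω = 2π·153 = 961.3 rad/s.
Step 2 — Transfer function: H(jω) = jωL/(R + jωL).
Step 3 — Numerator jωL = j·21.15; denominator R + jωL = 569 + j21.15.
Step 4 — H = 0.00138 + j0.03712.
Step 5 — Magnitude: |H| = 0.03714 (-28.6 dB); phase: φ = 87.9°.

|H| = 0.03714 (-28.6 dB), φ = 87.9°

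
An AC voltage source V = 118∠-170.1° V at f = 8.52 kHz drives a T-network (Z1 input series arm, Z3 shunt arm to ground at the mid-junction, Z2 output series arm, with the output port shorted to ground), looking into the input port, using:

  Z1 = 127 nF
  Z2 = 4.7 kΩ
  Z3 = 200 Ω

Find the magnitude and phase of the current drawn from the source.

Step 1 — Angular frequency: ω = 2π·f = 2π·8520 = 5.353e+04 rad/s.
Step 2 — Component impedances:
  Z1: Z = 1/(jωC) = -j/(ω·C) = 0 - j147.1 Ω
  Z2: Z = R = 4700 Ω
  Z3: Z = R = 200 Ω
Step 3 — With the output port shorted to ground, the output series arm Z2 runs from the junction to ground; the shunt arm Z3 also runs from the junction to ground. They appear in parallel: Z3 || Z2 = 191.8 Ω.
Step 4 — Series with input arm Z1: Z_in = Z1 + (Z3 || Z2) = 191.8 - j147.1 Ω = 241.7∠-37.5° Ω.
Step 5 — Source phasor: V = 118∠-170.1° V = -116.2 - j20.29 V.
Step 6 — Ohm's law: I = V / Z_total = (-116.2 - j20.29) / (191.8 - j147.1) = -0.3305 - j0.3592 A.
Step 7 — Convert to polar: |I| = 0.4881 A, ∠I = -132.6°.

I = 0.4881∠-132.6° A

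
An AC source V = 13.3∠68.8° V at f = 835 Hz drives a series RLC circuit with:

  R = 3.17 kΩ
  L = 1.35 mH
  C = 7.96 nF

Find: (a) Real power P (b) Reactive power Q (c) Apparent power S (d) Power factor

Step 1 — Angular frequency: ω = 2π·f = 2π·835 = 5246 rad/s.
Step 2 — Component impedances:
  R: Z = R = 3170 Ω
  L: Z = jωL = j·5246·0.00135 = 0 + j7.083 Ω
  C: Z = 1/(jωC) = -j/(ω·C) = 0 - j2.395e+04 Ω
Step 3 — Series combination: Z_total = R + L + C = 3170 - j2.394e+04 Ω = 2.415e+04∠-82.5° Ω.
Step 4 — Source phasor: V = 13.3∠68.8° V = 4.81 + j12.4 V.
Step 5 — Current: I = V / Z = -0.0004829 + j0.0002649 A = 0.0005508∠151.3° A.
Step 6 — Complex power: S = V·I* = 0.0009617 - j0.007262 VA.
Step 7 — Real power: P = Re(S) = 0.0009617 W.
Step 8 — Reactive power: Q = Im(S) = -0.007262 VAR.
Step 9 — Apparent power: |S| = 0.007325 VA.
Step 10 — Power factor: PF = P/|S| = 0.1313 (leading).

(a) P = 0.0009617 W  (b) Q = -0.007262 VAR  (c) S = 0.007325 VA  (d) PF = 0.1313 (leading)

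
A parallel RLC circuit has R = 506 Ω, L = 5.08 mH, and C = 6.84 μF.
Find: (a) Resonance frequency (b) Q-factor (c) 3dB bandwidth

Step 1 — Resonance: ω₀ = 1/√(LC) = 1/√(0.00508·6.84e-06) = 5365 rad/s.
Step 2 — f₀ = ω₀/(2π) = 853.8 Hz.
Step 3 — Parallel Q: Q = R/(ω₀L) = 506/(5365·0.00508) = 18.57.
Step 4 — Bandwidth: Δω = ω₀/Q = 288.9 rad/s; BW = Δω/(2π) = 45.98 Hz.

(a) f₀ = 853.8 Hz  (b) Q = 18.57  (c) BW = 45.98 Hz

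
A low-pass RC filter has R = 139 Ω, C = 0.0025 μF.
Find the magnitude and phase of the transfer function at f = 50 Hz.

Step 1 — Angular frequency: ω = 2π·50 = 314.2 rad/s.
Step 2 — Transfer function: H(jω) = 1/(1 + jωRC).
Step 3 — Denominator: 1 + jωRC = 1 + j·314.2·139·2.5e-09 = 1 + j0.0001092.
Step 4 — H = 1 - j0.0001092.
Step 5 — Magnitude: |H| = 1 (-0.0 dB); phase: φ = -0.0°.

|H| = 1 (-0.0 dB), φ = -0.0°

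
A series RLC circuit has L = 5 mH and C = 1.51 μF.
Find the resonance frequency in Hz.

Step 1 — Resonance condition Im(Z)=0 gives ω₀ = 1/√(LC).
Step 2 — ω₀ = 1/√(0.005·1.51e-06) = 1.151e+04 rad/s.
Step 3 — f₀ = ω₀/(2π) = 1832 Hz.

f₀ = 1832 Hz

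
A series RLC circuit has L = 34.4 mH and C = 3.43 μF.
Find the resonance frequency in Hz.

Step 1 — Resonance condition Im(Z)=0 gives ω₀ = 1/√(LC).
Step 2 — ω₀ = 1/√(0.0344·3.43e-06) = 2911 rad/s.
Step 3 — f₀ = ω₀/(2π) = 463.3 Hz.

f₀ = 463.3 Hz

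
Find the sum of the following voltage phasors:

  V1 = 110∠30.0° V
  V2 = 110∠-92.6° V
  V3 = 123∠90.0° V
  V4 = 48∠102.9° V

Step 1 — Convert each phasor to rectangular form:
  V1 = 110·(cos(30.0°) + j·sin(30.0°)) = 95.26 + j55 V
  V2 = 110·(cos(-92.6°) + j·sin(-92.6°)) = -4.99 - j109.9 V
  V3 = 123·(cos(90.0°) + j·sin(90.0°)) = 0 + j123 V
  V4 = 48·(cos(102.9°) + j·sin(102.9°)) = -10.72 + j46.79 V
Step 2 — Sum components: V_total = 79.56 + j114.9 V.
Step 3 — Convert to polar: |V_total| = 139.8 V, ∠V_total = 55.3°.

V_total = 139.8∠55.3° V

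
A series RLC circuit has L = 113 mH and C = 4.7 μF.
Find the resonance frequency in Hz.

Step 1 — Resonance condition Im(Z)=0 gives ω₀ = 1/√(LC).
Step 2 — ω₀ = 1/√(0.113·4.7e-06) = 1372 rad/s.
Step 3 — f₀ = ω₀/(2π) = 218.4 Hz.

f₀ = 218.4 Hz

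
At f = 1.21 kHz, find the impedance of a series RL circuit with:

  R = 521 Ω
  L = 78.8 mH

Step 1 — Angular frequency: ω = 2π·f = 2π·1210 = 7603 rad/s.
Step 2 — Component impedances:
  R: Z = R = 521 Ω
  L: Z = jωL = j·7603·0.0788 = 0 + j599.1 Ω
Step 3 — Series combination: Z_total = R + L = 521 + j599.1 Ω = 793.9∠49.0° Ω.

Z = 521 + j599.1 Ω = 793.9∠49.0° Ω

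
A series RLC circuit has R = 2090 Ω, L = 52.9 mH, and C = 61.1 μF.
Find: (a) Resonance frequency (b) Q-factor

Step 1 — Resonance condition Im(Z)=0 gives ω₀ = 1/√(LC).
Step 2 — ω₀ = 1/√(0.0529·6.11e-05) = 556.2 rad/s.
Step 3 — f₀ = ω₀/(2π) = 88.53 Hz.
Step 4 — Series Q: Q = ω₀L/R = 556.2·0.0529/2090 = 0.01408.

(a) f₀ = 88.53 Hz  (b) Q = 0.01408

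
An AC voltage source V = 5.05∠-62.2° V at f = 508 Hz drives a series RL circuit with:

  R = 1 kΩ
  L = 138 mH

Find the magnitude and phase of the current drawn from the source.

Step 1 — Angular frequency: ω = 2π·f = 2π·508 = 3192 rad/s.
Step 2 — Component impedances:
  R: Z = R = 1000 Ω
  L: Z = jωL = j·3192·0.138 = 0 + j440.5 Ω
Step 3 — Series combination: Z_total = R + L = 1000 + j440.5 Ω = 1093∠23.8° Ω.
Step 4 — Source phasor: V = 5.05∠-62.2° V = 2.355 - j4.467 V.
Step 5 — Ohm's law: I = V / Z_total = (2.355 - j4.467) / (1000 + j440.5) = 0.0003246 - j0.00461 A.
Step 6 — Convert to polar: |I| = 0.004622 A, ∠I = -86.0°.

I = 0.004622∠-86.0° A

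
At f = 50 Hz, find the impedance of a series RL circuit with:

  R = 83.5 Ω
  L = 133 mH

Step 1 — Angular frequency: ω = 2π·f = 2π·50 = 314.2 rad/s.
Step 2 — Component impedances:
  R: Z = R = 83.5 Ω
  L: Z = jωL = j·314.2·0.133 = 0 + j41.78 Ω
Step 3 — Series combination: Z_total = R + L = 83.5 + j41.78 Ω = 93.37∠26.6° Ω.

Z = 83.5 + j41.78 Ω = 93.37∠26.6° Ω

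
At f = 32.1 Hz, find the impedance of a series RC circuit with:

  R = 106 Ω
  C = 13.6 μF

Step 1 — Angular frequency: ω = 2π·f = 2π·32.1 = 201.7 rad/s.
Step 2 — Component impedances:
  R: Z = R = 106 Ω
  C: Z = 1/(jωC) = -j/(ω·C) = 0 - j364.6 Ω
Step 3 — Series combination: Z_total = R + C = 106 - j364.6 Ω = 379.7∠-73.8° Ω.

Z = 106 - j364.6 Ω = 379.7∠-73.8° Ω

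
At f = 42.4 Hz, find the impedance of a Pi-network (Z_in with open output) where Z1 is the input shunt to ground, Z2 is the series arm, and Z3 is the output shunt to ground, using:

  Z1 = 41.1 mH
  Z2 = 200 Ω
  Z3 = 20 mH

Step 1 — Angular frequency: ω = 2π·f = 2π·42.4 = 266.4 rad/s.
Step 2 — Component impedances:
  Z1: Z = jωL = j·266.4·0.0411 = 0 + j10.95 Ω
  Z2: Z = R = 200 Ω
  Z3: Z = jωL = j·266.4·0.02 = 0 + j5.328 Ω
Step 3 — With open output, the series arm Z2 and the output shunt Z3 appear in series to ground: Z2 + Z3 = 200 + j5.328 Ω.
Step 4 — Parallel with input shunt Z1: Z_in = Z1 || (Z2 + Z3) = 0.5955 + j10.9 Ω = 10.92∠86.9° Ω.

Z = 0.5955 + j10.9 Ω = 10.92∠86.9° Ω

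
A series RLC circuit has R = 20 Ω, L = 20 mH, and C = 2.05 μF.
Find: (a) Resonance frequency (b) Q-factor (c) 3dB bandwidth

Step 1 — Resonance condition Im(Z)=0 gives ω₀ = 1/√(LC).
Step 2 — ω₀ = 1/√(0.02·2.05e-06) = 4939 rad/s.
Step 3 — f₀ = ω₀/(2π) = 786 Hz.
Step 4 — Series Q: Q = ω₀L/R = 4939·0.02/20 = 4.939.
Step 5 — 3dB bandwidth: Δω = ω₀/Q = 1000 rad/s; BW = Δω/(2π) = 159.2 Hz.

(a) f₀ = 786 Hz  (b) Q = 4.939  (c) BW = 159.2 Hz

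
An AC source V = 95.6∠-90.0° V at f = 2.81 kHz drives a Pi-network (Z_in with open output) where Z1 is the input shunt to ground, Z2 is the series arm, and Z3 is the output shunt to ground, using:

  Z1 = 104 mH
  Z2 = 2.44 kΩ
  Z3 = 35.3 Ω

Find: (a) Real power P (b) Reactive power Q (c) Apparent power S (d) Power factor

Step 1 — Angular frequency: ω = 2π·f = 2π·2810 = 1.766e+04 rad/s.
Step 2 — Component impedances:
  Z1: Z = jωL = j·1.766e+04·0.104 = 0 + j1836 Ω
  Z2: Z = R = 2440 Ω
  Z3: Z = R = 35.3 Ω
Step 3 — With open output, the series arm Z2 and the output shunt Z3 appear in series to ground: Z2 + Z3 = 2475 Ω.
Step 4 — Parallel with input shunt Z1: Z_in = Z1 || (Z2 + Z3) = 878.6 + j1184 Ω = 1475∠53.4° Ω.
Step 5 — Source phasor: V = 95.6∠-90.0° V = 0 - j95.6 V.
Step 6 — Current: I = V / Z = -0.05206 - j0.03862 A = 0.06483∠-143.4° A.
Step 7 — Complex power: S = V·I* = 3.692 + j4.977 VA.
Step 8 — Real power: P = Re(S) = 3.692 W.
Step 9 — Reactive power: Q = Im(S) = 4.977 VAR.
Step 10 — Apparent power: |S| = 6.197 VA.
Step 11 — Power factor: PF = P/|S| = 0.5958 (lagging).

(a) P = 3.692 W  (b) Q = 4.977 VAR  (c) S = 6.197 VA  (d) PF = 0.5958 (lagging)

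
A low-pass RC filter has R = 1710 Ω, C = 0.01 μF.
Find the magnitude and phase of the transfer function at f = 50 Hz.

Step 1 — Angular frequency: ω = 2π·50 = 314.2 rad/s.
Step 2 — Transfer function: H(jω) = 1/(1 + jωRC).
Step 3 — Denominator: 1 + jωRC = 1 + j·314.2·1710·1e-08 = 1 + j0.005372.
Step 4 — H = 1 - j0.005372.
Step 5 — Magnitude: |H| = 1 (-0.0 dB); phase: φ = -0.3°.

|H| = 1 (-0.0 dB), φ = -0.3°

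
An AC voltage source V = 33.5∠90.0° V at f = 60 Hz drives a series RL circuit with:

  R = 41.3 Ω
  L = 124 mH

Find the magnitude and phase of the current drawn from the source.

Step 1 — Angular frequency: ω = 2π·f = 2π·60 = 377 rad/s.
Step 2 — Component impedances:
  R: Z = R = 41.3 Ω
  L: Z = jωL = j·377·0.124 = 0 + j46.75 Ω
Step 3 — Series combination: Z_total = R + L = 41.3 + j46.75 Ω = 62.38∠48.5° Ω.
Step 4 — Source phasor: V = 33.5∠90.0° V = 0 + j33.5 V.
Step 5 — Ohm's law: I = V / Z_total = (0 + j33.5) / (41.3 + j46.75) = 0.4025 + j0.3556 A.
Step 6 — Convert to polar: |I| = 0.5371 A, ∠I = 41.5°.

I = 0.5371∠41.5° A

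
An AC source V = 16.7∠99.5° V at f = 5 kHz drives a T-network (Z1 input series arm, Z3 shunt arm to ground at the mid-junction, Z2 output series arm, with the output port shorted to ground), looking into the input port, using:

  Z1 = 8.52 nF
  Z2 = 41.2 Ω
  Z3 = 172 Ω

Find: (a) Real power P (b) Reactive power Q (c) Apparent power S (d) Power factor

Step 1 — Angular frequency: ω = 2π·f = 2π·5000 = 3.142e+04 rad/s.
Step 2 — Component impedances:
  Z1: Z = 1/(jωC) = -j/(ω·C) = 0 - j3736 Ω
  Z2: Z = R = 41.2 Ω
  Z3: Z = R = 172 Ω
Step 3 — With the output port shorted to ground, the output series arm Z2 runs from the junction to ground; the shunt arm Z3 also runs from the junction to ground. They appear in parallel: Z3 || Z2 = 33.24 Ω.
Step 4 — Series with input arm Z1: Z_in = Z1 + (Z3 || Z2) = 33.24 - j3736 Ω = 3736∠-89.5° Ω.
Step 5 — Source phasor: V = 16.7∠99.5° V = -2.756 + j16.47 V.
Step 6 — Current: I = V / Z = -0.004415 - j0.0006985 A = 0.00447∠-171.0° A.
Step 7 — Complex power: S = V·I* = 0.0006641 - j0.07464 VA.
Step 8 — Real power: P = Re(S) = 0.0006641 W.
Step 9 — Reactive power: Q = Im(S) = -0.07464 VAR.
Step 10 — Apparent power: |S| = 0.07465 VA.
Step 11 — Power factor: PF = P/|S| = 0.008896 (leading).

(a) P = 0.0006641 W  (b) Q = -0.07464 VAR  (c) S = 0.07465 VA  (d) PF = 0.008896 (leading)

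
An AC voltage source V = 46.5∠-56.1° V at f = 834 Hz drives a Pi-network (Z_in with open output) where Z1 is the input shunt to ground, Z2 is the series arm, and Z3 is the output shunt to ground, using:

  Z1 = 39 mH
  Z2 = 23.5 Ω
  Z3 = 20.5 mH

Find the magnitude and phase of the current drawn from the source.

Step 1 — Angular frequency: ω = 2π·f = 2π·834 = 5240 rad/s.
Step 2 — Component impedances:
  Z1: Z = jωL = j·5240·0.039 = 0 + j204.4 Ω
  Z2: Z = R = 23.5 Ω
  Z3: Z = jωL = j·5240·0.0205 = 0 + j107.4 Ω
Step 3 — With open output, the series arm Z2 and the output shunt Z3 appear in series to ground: Z2 + Z3 = 23.5 + j107.4 Ω.
Step 4 — Parallel with input shunt Z1: Z_in = Z1 || (Z2 + Z3) = 10.04 + j71.17 Ω = 71.87∠82.0° Ω.
Step 5 — Source phasor: V = 46.5∠-56.1° V = 25.94 - j38.6 V.
Step 6 — Ohm's law: I = V / Z_total = (25.94 - j38.6) / (10.04 + j71.17) = -0.4813 - j0.4323 A.
Step 7 — Convert to polar: |I| = 0.647 A, ∠I = -138.1°.

I = 0.647∠-138.1° A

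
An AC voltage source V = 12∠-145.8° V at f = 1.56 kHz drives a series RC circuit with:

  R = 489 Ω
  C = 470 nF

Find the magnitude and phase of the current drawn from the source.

Step 1 — Angular frequency: ω = 2π·f = 2π·1560 = 9802 rad/s.
Step 2 — Component impedances:
  R: Z = R = 489 Ω
  C: Z = 1/(jωC) = -j/(ω·C) = 0 - j217.1 Ω
Step 3 — Series combination: Z_total = R + C = 489 - j217.1 Ω = 535∠-23.9° Ω.
Step 4 — Source phasor: V = 12∠-145.8° V = -9.925 - j6.745 V.
Step 5 — Ohm's law: I = V / Z_total = (-9.925 - j6.745) / (489 - j217.1) = -0.01184 - j0.01905 A.
Step 6 — Convert to polar: |I| = 0.02243 A, ∠I = -121.9°.

I = 0.02243∠-121.9° A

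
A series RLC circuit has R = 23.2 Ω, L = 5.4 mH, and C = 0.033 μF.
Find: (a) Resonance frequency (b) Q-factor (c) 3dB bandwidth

Step 1 — Resonance: ω₀ = 1/√(LC) = 1/√(0.0054·3.3e-08) = 7.491e+04 rad/s.
Step 2 — f₀ = ω₀/(2π) = 1.192e+04 Hz.
Step 3 — Series Q: Q = ω₀L/R = 7.491e+04·0.0054/23.2 = 17.44.
Step 4 — Bandwidth: Δω = ω₀/Q = 4296 rad/s; BW = Δω/(2π) = 683.8 Hz.

(a) f₀ = 1.192e+04 Hz  (b) Q = 17.44  (c) BW = 683.8 Hz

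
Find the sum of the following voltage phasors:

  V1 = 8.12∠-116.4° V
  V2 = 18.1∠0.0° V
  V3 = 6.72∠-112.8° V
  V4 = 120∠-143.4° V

Step 1 — Convert each phasor to rectangular form:
  V1 = 8.12·(cos(-116.4°) + j·sin(-116.4°)) = -3.61 - j7.273 V
  V2 = 18.1·(cos(0.0°) + j·sin(0.0°)) = 18.1 V
  V3 = 6.72·(cos(-112.8°) + j·sin(-112.8°)) = -2.604 - j6.195 V
  V4 = 120·(cos(-143.4°) + j·sin(-143.4°)) = -96.34 - j71.55 V
Step 2 — Sum components: V_total = -84.45 - j85.02 V.
Step 3 — Convert to polar: |V_total| = 119.8 V, ∠V_total = -134.8°.

V_total = 119.8∠-134.8° V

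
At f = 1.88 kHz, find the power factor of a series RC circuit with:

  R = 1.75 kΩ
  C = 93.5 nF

Step 1 — Angular frequency: ω = 2π·f = 2π·1880 = 1.181e+04 rad/s.
Step 2 — Component impedances:
  R: Z = R = 1750 Ω
  C: Z = 1/(jωC) = -j/(ω·C) = 0 - j905.4 Ω
Step 3 — Series combination: Z_total = R + C = 1750 - j905.4 Ω = 1970∠-27.4° Ω.
Step 4 — Power factor: PF = cos(φ) = Re(Z)/|Z| = 1750/1970.35 = 0.8882.
Step 5 — Type: Im(Z) = -905.4 ⇒ leading (phase φ = -27.4°).

PF = 0.8882 (leading, φ = -27.4°)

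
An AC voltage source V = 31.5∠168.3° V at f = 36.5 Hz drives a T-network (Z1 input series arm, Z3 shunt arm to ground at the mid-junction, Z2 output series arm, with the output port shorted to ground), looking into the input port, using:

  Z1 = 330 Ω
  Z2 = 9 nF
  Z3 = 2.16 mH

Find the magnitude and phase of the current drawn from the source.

Step 1 — Angular frequency: ω = 2π·f = 2π·36.5 = 229.3 rad/s.
Step 2 — Component impedances:
  Z1: Z = R = 330 Ω
  Z2: Z = 1/(jωC) = -j/(ω·C) = 0 - j4.845e+05 Ω
  Z3: Z = jωL = j·229.3·0.00216 = 0 + j0.4954 Ω
Step 3 — With the output port shorted to ground, the output series arm Z2 runs from the junction to ground; the shunt arm Z3 also runs from the junction to ground. They appear in parallel: Z3 || Z2 = 0 + j0.4954 Ω.
Step 4 — Series with input arm Z1: Z_in = Z1 + (Z3 || Z2) = 330 + j0.4954 Ω = 330∠0.1° Ω.
Step 5 — Source phasor: V = 31.5∠168.3° V = -30.85 + j6.388 V.
Step 6 — Ohm's law: I = V / Z_total = (-30.85 + j6.388) / (330 + j0.4954) = -0.09344 + j0.0195 A.
Step 7 — Convert to polar: |I| = 0.09545 A, ∠I = 168.2°.

I = 0.09545∠168.2° A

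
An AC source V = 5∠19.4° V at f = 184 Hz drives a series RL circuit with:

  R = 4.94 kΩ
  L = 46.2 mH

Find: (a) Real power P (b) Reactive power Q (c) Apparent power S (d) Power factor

Step 1 — Angular frequency: ω = 2π·f = 2π·184 = 1156 rad/s.
Step 2 — Component impedances:
  R: Z = R = 4940 Ω
  L: Z = jωL = j·1156·0.0462 = 0 + j53.41 Ω
Step 3 — Series combination: Z_total = R + L = 4940 + j53.41 Ω = 4940∠0.6° Ω.
Step 4 — Source phasor: V = 5∠19.4° V = 4.716 + j1.661 V.
Step 5 — Current: I = V / Z = 0.0009582 + j0.0003258 A = 0.001012∠18.8° A.
Step 6 — Complex power: S = V·I* = 0.00506 + j5.471e-05 VA.
Step 7 — Real power: P = Re(S) = 0.00506 W.
Step 8 — Reactive power: Q = Im(S) = 5.471e-05 VAR.
Step 9 — Apparent power: |S| = 0.00506 VA.
Step 10 — Power factor: PF = P/|S| = 0.9999 (lagging).

(a) P = 0.00506 W  (b) Q = 5.471e-05 VAR  (c) S = 0.00506 VA  (d) PF = 0.9999 (lagging)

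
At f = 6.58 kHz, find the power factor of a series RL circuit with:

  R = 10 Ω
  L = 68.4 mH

Step 1 — Angular frequency: ω = 2π·f = 2π·6580 = 4.134e+04 rad/s.
Step 2 — Component impedances:
  R: Z = R = 10 Ω
  L: Z = jωL = j·4.134e+04·0.0684 = 0 + j2828 Ω
Step 3 — Series combination: Z_total = R + L = 10 + j2828 Ω = 2828∠89.8° Ω.
Step 4 — Power factor: PF = cos(φ) = Re(Z)/|Z| = 10/2828 = 0.003536.
Step 5 — Type: Im(Z) = 2828 ⇒ lagging (phase φ = 89.8°).

PF = 0.003536 (lagging, φ = 89.8°)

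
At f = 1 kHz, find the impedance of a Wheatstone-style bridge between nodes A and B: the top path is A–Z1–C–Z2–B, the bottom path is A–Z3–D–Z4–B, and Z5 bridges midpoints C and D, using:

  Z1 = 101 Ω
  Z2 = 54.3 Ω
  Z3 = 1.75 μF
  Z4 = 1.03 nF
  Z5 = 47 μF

Step 1 — Angular frequency: ω = 2π·f = 2π·1000 = 6283 rad/s.
Step 2 — Component impedances:
  Z1: Z = R = 101 Ω
  Z2: Z = R = 54.3 Ω
  Z3: Z = 1/(jωC) = -j/(ω·C) = 0 - j90.95 Ω
  Z4: Z = 1/(jωC) = -j/(ω·C) = 0 - j1.545e+05 Ω
  Z5: Z = 1/(jωC) = -j/(ω·C) = 0 - j3.386 Ω
Step 3 — Bridge requires nodal analysis (the Z5 bridge couples midpoints C and D, so the two paths cannot be reduced to a simple series/parallel combination). Setting node B to ground and injecting 1 A at node A, the 3-node admittance system at A, C, D solves to V_A = Z_AB = 101.4 - j50.4 Ω = 113.2∠-26.4° Ω.

Z = 101.4 - j50.4 Ω = 113.2∠-26.4° Ω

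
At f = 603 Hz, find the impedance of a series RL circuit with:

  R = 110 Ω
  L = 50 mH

Step 1 — Angular frequency: ω = 2π·f = 2π·603 = 3789 rad/s.
Step 2 — Component impedances:
  R: Z = R = 110 Ω
  L: Z = jωL = j·3789·0.05 = 0 + j189.4 Ω
Step 3 — Series combination: Z_total = R + L = 110 + j189.4 Ω = 219.1∠59.9° Ω.

Z = 110 + j189.4 Ω = 219.1∠59.9° Ω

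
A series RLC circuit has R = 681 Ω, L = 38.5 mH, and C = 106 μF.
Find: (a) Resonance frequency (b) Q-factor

Step 1 — Resonance condition Im(Z)=0 gives ω₀ = 1/√(LC).
Step 2 — ω₀ = 1/√(0.0385·0.000106) = 495 rad/s.
Step 3 — f₀ = ω₀/(2π) = 78.78 Hz.
Step 4 — Series Q: Q = ω₀L/R = 495·0.0385/681 = 0.02799.

(a) f₀ = 78.78 Hz  (b) Q = 0.02799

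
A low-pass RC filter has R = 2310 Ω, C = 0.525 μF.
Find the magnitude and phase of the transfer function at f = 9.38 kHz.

Step 1 — Angular frequency: ω = 2π·9380 = 5.894e+04 rad/s.
Step 2 — Transfer function: H(jω) = 1/(1 + jωRC).
Step 3 — Denominator: 1 + jωRC = 1 + j·5.894e+04·2310·5.25e-07 = 1 + j71.47.
Step 4 — H = 0.0001957 - j0.01399.
Step 5 — Magnitude: |H| = 0.01399 (-37.1 dB); phase: φ = -89.2°.

|H| = 0.01399 (-37.1 dB), φ = -89.2°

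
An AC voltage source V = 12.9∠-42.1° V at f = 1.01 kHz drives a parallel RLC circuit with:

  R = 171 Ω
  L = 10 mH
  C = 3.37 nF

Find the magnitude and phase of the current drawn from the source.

Step 1 — Angular frequency: ω = 2π·f = 2π·1010 = 6346 rad/s.
Step 2 — Component impedances:
  R: Z = R = 171 Ω
  L: Z = jωL = j·6346·0.01 = 0 + j63.46 Ω
  C: Z = 1/(jωC) = -j/(ω·C) = 0 - j4.676e+04 Ω
Step 3 — Parallel combination: 1/Z_total = 1/R + 1/L + 1/C; Z_total = 20.75 + j55.84 Ω = 59.57∠69.6° Ω.
Step 4 — Source phasor: V = 12.9∠-42.1° V = 9.571 - j8.649 V.
Step 5 — Ohm's law: I = V / Z_total = (9.571 - j8.649) / (20.75 + j55.84) = -0.08012 - j0.2012 A.
Step 6 — Convert to polar: |I| = 0.2166 A, ∠I = -111.7°.

I = 0.2166∠-111.7° A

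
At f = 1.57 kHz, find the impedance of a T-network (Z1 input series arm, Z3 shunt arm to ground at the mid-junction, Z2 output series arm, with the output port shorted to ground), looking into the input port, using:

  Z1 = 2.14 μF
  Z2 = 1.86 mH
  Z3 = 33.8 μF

Step 1 — Angular frequency: ω = 2π·f = 2π·1570 = 9865 rad/s.
Step 2 — Component impedances:
  Z1: Z = 1/(jωC) = -j/(ω·C) = 0 - j47.37 Ω
  Z2: Z = jωL = j·9865·0.00186 = 0 + j18.35 Ω
  Z3: Z = 1/(jωC) = -j/(ω·C) = 0 - j2.999 Ω
Step 3 — With the output port shorted to ground, the output series arm Z2 runs from the junction to ground; the shunt arm Z3 also runs from the junction to ground. They appear in parallel: Z3 || Z2 = 0 - j3.585 Ω.
Step 4 — Series with input arm Z1: Z_in = Z1 + (Z3 || Z2) = 0 - j50.96 Ω = 50.96∠-90.0° Ω.

Z = 0 - j50.96 Ω = 50.96∠-90.0° Ω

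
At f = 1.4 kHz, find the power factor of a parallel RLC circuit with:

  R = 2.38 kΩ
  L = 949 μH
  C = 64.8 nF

Step 1 — Angular frequency: ω = 2π·f = 2π·1400 = 8796 rad/s.
Step 2 — Component impedances:
  R: Z = R = 2380 Ω
  L: Z = jωL = j·8796·0.000949 = 0 + j8.348 Ω
  C: Z = 1/(jωC) = -j/(ω·C) = 0 - j1754 Ω
Step 3 — Parallel combination: 1/Z_total = 1/R + 1/L + 1/C; Z_total = 0.02956 + j8.388 Ω = 8.388∠89.8° Ω.
Step 4 — Power factor: PF = cos(φ) = Re(Z)/|Z| = 0.02956/8.388 = 0.003524.
Step 5 — Type: Im(Z) = 8.388 ⇒ lagging (phase φ = 89.8°).

PF = 0.003524 (lagging, φ = 89.8°)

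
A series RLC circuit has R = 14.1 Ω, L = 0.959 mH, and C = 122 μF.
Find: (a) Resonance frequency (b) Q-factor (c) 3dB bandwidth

Step 1 — Resonance condition Im(Z)=0 gives ω₀ = 1/√(LC).
Step 2 — ω₀ = 1/√(0.000959·0.000122) = 2924 rad/s.
Step 3 — f₀ = ω₀/(2π) = 465.3 Hz.
Step 4 — Series Q: Q = ω₀L/R = 2924·0.000959/14.1 = 0.1988.
Step 5 — 3dB bandwidth: Δω = ω₀/Q = 1.47e+04 rad/s; BW = Δω/(2π) = 2340 Hz.

(a) f₀ = 465.3 Hz  (b) Q = 0.1988  (c) BW = 2340 Hz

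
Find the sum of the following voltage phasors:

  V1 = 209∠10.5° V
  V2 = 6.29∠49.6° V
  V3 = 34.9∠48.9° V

Step 1 — Convert each phasor to rectangular form:
  V1 = 209·(cos(10.5°) + j·sin(10.5°)) = 205.5 + j38.09 V
  V2 = 6.29·(cos(49.6°) + j·sin(49.6°)) = 4.077 + j4.79 V
  V3 = 34.9·(cos(48.9°) + j·sin(48.9°)) = 22.94 + j26.3 V
Step 2 — Sum components: V_total = 232.5 + j69.18 V.
Step 3 — Convert to polar: |V_total| = 242.6 V, ∠V_total = 16.6°.

V_total = 242.6∠16.6° V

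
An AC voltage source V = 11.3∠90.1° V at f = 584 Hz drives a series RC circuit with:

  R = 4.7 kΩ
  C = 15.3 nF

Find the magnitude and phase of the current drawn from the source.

Step 1 — Angular frequency: ω = 2π·f = 2π·584 = 3669 rad/s.
Step 2 — Component impedances:
  R: Z = R = 4700 Ω
  C: Z = 1/(jωC) = -j/(ω·C) = 0 - j1.781e+04 Ω
Step 3 — Series combination: Z_total = R + C = 4700 - j1.781e+04 Ω = 1.842e+04∠-75.2° Ω.
Step 4 — Source phasor: V = 11.3∠90.1° V = -0.01972 + j11.3 V.
Step 5 — Ohm's law: I = V / Z_total = (-0.01972 + j11.3) / (4700 - j1.781e+04) = -0.0005934 + j0.0001555 A.
Step 6 — Convert to polar: |I| = 0.0006134 A, ∠I = 165.3°.

I = 0.0006134∠165.3° A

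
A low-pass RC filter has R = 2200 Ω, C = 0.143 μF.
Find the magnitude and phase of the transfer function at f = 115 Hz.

Step 1 — Angular frequency: ω = 2π·115 = 722.6 rad/s.
Step 2 — Transfer function: H(jω) = 1/(1 + jωRC).
Step 3 — Denominator: 1 + jωRC = 1 + j·722.6·2200·1.43e-07 = 1 + j0.2273.
Step 4 — H = 0.9509 - j0.2162.
Step 5 — Magnitude: |H| = 0.9751 (-0.2 dB); phase: φ = -12.8°.

|H| = 0.9751 (-0.2 dB), φ = -12.8°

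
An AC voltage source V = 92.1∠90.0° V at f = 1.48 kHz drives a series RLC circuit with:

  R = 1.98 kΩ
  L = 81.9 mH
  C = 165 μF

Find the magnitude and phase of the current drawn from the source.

Step 1 — Angular frequency: ω = 2π·f = 2π·1480 = 9299 rad/s.
Step 2 — Component impedances:
  R: Z = R = 1980 Ω
  L: Z = jωL = j·9299·0.0819 = 0 + j761.6 Ω
  C: Z = 1/(jωC) = -j/(ω·C) = 0 - j0.6517 Ω
Step 3 — Series combination: Z_total = R + L + C = 1980 + j760.9 Ω = 2121∠21.0° Ω.
Step 4 — Source phasor: V = 92.1∠90.0° V = 0 + j92.1 V.
Step 5 — Ohm's law: I = V / Z_total = (0 + j92.1) / (1980 + j760.9) = 0.01558 + j0.04053 A.
Step 6 — Convert to polar: |I| = 0.04342 A, ∠I = 69.0°.

I = 0.04342∠69.0° A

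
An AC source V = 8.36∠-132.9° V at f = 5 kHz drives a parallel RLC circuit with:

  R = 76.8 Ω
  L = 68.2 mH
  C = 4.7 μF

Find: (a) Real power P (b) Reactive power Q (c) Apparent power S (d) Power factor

Step 1 — Angular frequency: ω = 2π·f = 2π·5000 = 3.142e+04 rad/s.
Step 2 — Component impedances:
  R: Z = R = 76.8 Ω
  L: Z = jωL = j·3.142e+04·0.0682 = 0 + j2143 Ω
  C: Z = 1/(jωC) = -j/(ω·C) = 0 - j6.773 Ω
Step 3 — Parallel combination: 1/Z_total = 1/R + 1/L + 1/C; Z_total = 0.5964 - j6.741 Ω = 6.768∠-84.9° Ω.
Step 4 — Source phasor: V = 8.36∠-132.9° V = -5.691 - j6.124 V.
Step 5 — Current: I = V / Z = 0.8273 - j0.9174 A = 1.235∠-48.0° A.
Step 6 — Complex power: S = V·I* = 0.91 - j10.29 VA.
Step 7 — Real power: P = Re(S) = 0.91 W.
Step 8 — Reactive power: Q = Im(S) = -10.29 VAR.
Step 9 — Apparent power: |S| = 10.33 VA.
Step 10 — Power factor: PF = P/|S| = 0.08812 (leading).

(a) P = 0.91 W  (b) Q = -10.29 VAR  (c) S = 10.33 VA  (d) PF = 0.08812 (leading)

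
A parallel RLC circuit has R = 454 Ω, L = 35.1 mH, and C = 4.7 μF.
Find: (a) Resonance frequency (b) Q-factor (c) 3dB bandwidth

Step 1 — Resonance: ω₀ = 1/√(LC) = 1/√(0.0351·4.7e-06) = 2462 rad/s.
Step 2 — f₀ = ω₀/(2π) = 391.8 Hz.
Step 3 — Parallel Q: Q = R/(ω₀L) = 454/(2462·0.0351) = 5.254.
Step 4 — Bandwidth: Δω = ω₀/Q = 468.6 rad/s; BW = Δω/(2π) = 74.59 Hz.

(a) f₀ = 391.8 Hz  (b) Q = 5.254  (c) BW = 74.59 Hz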